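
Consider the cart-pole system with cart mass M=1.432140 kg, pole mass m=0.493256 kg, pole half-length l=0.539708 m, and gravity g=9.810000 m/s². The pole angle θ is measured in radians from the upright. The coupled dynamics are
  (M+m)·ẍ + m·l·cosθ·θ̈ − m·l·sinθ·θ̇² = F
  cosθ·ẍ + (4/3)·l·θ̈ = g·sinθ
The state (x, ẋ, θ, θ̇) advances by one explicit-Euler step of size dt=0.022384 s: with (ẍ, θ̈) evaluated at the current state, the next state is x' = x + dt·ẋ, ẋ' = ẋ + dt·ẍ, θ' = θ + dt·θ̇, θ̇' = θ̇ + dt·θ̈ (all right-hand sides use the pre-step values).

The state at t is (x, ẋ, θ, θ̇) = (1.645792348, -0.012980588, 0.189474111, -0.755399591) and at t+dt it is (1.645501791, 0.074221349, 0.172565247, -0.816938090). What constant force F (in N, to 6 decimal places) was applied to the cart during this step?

ẍ = (ẋ'−ẋ)/dt = (0.074221349−-0.012980588)/0.022384 = 3.895726
θ̈ = (θ̇'−θ̇)/dt = (-0.816938090−-0.755399591)/0.022384 = -2.749218
sinθ=0.188342, cosθ=0.982103
F = (M+m)·ẍ + m·l·cosθ·θ̈ − m·l·sinθ·θ̇² = 7.500816 + -0.718783 − 0.028611 = 6.753422

F = 6.753422 N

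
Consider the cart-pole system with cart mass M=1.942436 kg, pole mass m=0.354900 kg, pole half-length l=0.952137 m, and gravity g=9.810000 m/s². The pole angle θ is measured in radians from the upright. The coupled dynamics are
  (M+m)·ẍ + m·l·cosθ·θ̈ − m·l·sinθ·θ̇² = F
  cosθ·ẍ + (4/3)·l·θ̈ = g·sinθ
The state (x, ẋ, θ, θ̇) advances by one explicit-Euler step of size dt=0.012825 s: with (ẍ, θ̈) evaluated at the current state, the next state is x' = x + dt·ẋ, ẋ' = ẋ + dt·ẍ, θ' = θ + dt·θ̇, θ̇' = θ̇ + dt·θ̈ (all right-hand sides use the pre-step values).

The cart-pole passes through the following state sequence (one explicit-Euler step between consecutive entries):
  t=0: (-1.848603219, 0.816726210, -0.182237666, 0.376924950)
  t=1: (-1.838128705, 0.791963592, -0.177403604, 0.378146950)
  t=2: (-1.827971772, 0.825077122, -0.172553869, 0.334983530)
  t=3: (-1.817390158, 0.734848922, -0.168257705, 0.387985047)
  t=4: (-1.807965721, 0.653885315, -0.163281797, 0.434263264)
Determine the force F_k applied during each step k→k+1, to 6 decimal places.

step 0→1:
  ẍ = (ẋ'−ẋ)/dt = (0.791963592−0.816726210)/0.012825 = -1.930808
  θ̈ = (θ̇'−θ̇)/dt = (0.378146950−0.376924950)/0.012825 = 0.095283
  sinθ=-0.181231, cosθ=0.983441
  F = (M+m)·ẍ + m·l·cosθ·θ̈ − m·l·sinθ·θ̇² = -4.435716 + 0.031664 − -0.008701 = -4.395351
step 1→2:
  ẍ = (ẋ'−ẋ)/dt = (0.825077122−0.791963592)/0.012825 = 2.581952
  θ̈ = (θ̇'−θ̇)/dt = (0.334983530−0.378146950)/0.012825 = -3.365569
  sinθ=-0.176475, cosθ=0.984305
  F = (M+m)·ẍ + m·l·cosθ·θ̈ − m·l·sinθ·θ̇² = 5.931610 + -1.119422 − -0.008527 = 4.820716
step 2→3:
  ẍ = (ẋ'−ẋ)/dt = (0.734848922−0.825077122)/0.012825 = -7.035337
  θ̈ = (θ̇'−θ̇)/dt = (0.387985047−0.334983530)/0.012825 = 4.132672
  sinθ=-0.171699, cosθ=0.985149
  F = (M+m)·ẍ + m·l·cosθ·θ̈ − m·l·sinθ·θ̇² = -16.162533 + 1.375747 − -0.006511 = -14.780276
step 3→4:
  ẍ = (ẋ'−ẋ)/dt = (0.653885315−0.734848922)/0.012825 = -6.312952
  θ̈ = (θ̇'−θ̇)/dt = (0.434263264−0.387985047)/0.012825 = 3.608438
  sinθ=-0.167465, cosθ=0.985878
  F = (M+m)·ẍ + m·l·cosθ·θ̈ − m·l·sinθ·θ̇² = -14.502972 + 1.202120 − -0.008518 = -13.292333

F_0 = -4.395351 N
F_1 = 4.820716 N
F_2 = -14.780276 N
F_3 = -13.292333 N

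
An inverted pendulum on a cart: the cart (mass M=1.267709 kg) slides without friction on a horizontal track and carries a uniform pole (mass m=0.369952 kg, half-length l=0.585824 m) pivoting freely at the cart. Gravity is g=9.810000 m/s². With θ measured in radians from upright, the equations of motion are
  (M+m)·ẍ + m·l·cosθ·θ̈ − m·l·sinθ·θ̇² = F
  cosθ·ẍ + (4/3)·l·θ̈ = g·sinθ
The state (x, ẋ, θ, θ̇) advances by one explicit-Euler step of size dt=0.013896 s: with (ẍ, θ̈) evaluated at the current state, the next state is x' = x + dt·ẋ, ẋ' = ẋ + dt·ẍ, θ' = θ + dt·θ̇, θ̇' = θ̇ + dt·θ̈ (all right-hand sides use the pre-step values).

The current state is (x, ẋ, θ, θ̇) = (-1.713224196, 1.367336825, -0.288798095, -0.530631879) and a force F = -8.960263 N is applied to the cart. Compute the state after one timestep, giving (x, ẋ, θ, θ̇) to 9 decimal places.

(-1.694223683, 1.284580627, -0.296171756, -0.478775311)

sinθ=-0.284800301, cosθ=0.958586871
temp = (F + m·l·θ̇²·sinθ)/(M+m) = (-8.960263 + -0.017379595)/1.637661 = -5.481990836
θ̈ = (g·sinθ − cosθ·temp)/(l·(4/3 − m·cos²θ/(M+m))) = 3.731762216
ẍ = temp − m·l·θ̈·cosθ/(M+m) = -5.955397070
Euler: x'=-1.713224196+0.013896·1.367336825=-1.694223683, ẋ'=1.367336825+0.013896·-5.955397070=1.284580627
       θ'=-0.288798095+0.013896·-0.530631879=-0.296171756, θ̇'=-0.530631879+0.013896·3.731762216=-0.478775311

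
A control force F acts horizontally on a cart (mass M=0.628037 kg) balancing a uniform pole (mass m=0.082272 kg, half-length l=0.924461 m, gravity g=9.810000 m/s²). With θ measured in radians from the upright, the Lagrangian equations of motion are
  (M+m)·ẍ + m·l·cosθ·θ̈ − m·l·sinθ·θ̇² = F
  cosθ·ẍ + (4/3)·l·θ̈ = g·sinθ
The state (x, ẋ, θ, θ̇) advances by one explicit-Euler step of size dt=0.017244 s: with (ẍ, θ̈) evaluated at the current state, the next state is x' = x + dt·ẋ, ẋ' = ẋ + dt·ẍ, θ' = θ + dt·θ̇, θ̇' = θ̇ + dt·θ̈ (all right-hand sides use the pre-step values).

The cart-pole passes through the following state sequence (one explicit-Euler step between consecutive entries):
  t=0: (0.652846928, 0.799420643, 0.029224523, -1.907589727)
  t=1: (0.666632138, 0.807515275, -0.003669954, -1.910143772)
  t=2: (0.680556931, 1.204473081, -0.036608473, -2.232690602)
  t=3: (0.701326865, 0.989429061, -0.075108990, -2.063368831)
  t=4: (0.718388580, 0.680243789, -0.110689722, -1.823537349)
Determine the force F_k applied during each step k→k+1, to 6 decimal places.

F_0 = 0.314084 N
F_1 = 14.929738 N
F_2 = -8.097825 N
F_3 = -11.656726 N

step 0→1:
  ẍ = (ẋ'−ẋ)/dt = (0.807515275−0.799420643)/0.017244 = 0.469417
  θ̈ = (θ̇'−θ̇)/dt = (-1.910143772−-1.907589727)/0.017244 = -0.148112
  sinθ=0.029220, cosθ=0.999573
  F = (M+m)·ẍ + m·l·cosθ·θ̈ − m·l·sinθ·θ̇² = 0.333431 + -0.011260 − 0.008087 = 0.314084
step 1→2:
  ẍ = (ẋ'−ẋ)/dt = (1.204473081−0.807515275)/0.017244 = 23.020054
  θ̈ = (θ̇'−θ̇)/dt = (-2.232690602−-1.910143772)/0.017244 = -18.704873
  sinθ=-0.003670, cosθ=0.999993
  F = (M+m)·ẍ + m·l·cosθ·θ̈ − m·l·sinθ·θ̇² = 16.351351 + -1.422632 − -0.001018 = 14.929738
step 2→3:
  ẍ = (ẋ'−ẋ)/dt = (0.989429061−1.204473081)/0.017244 = -12.470658
  θ̈ = (θ̇'−θ̇)/dt = (-2.063368831−-2.232690602)/0.017244 = 9.819170
  sinθ=-0.036600, cosθ=0.999330
  F = (M+m)·ẍ + m·l·cosθ·θ̈ − m·l·sinθ·θ̇² = -8.858020 + 0.746319 − -0.013877 = -8.097825
step 3→4:
  ẍ = (ẋ'−ẋ)/dt = (0.680243789−0.989429061)/0.017244 = -17.930020
  θ̈ = (θ̇'−θ̇)/dt = (-1.823537349−-2.063368831)/0.017244 = 13.908112
  sinθ=-0.075038, cosθ=0.997181
  F = (M+m)·ẍ + m·l·cosθ·θ̈ − m·l·sinθ·θ̇² = -12.735855 + 1.054830 − -0.024298 = -11.656726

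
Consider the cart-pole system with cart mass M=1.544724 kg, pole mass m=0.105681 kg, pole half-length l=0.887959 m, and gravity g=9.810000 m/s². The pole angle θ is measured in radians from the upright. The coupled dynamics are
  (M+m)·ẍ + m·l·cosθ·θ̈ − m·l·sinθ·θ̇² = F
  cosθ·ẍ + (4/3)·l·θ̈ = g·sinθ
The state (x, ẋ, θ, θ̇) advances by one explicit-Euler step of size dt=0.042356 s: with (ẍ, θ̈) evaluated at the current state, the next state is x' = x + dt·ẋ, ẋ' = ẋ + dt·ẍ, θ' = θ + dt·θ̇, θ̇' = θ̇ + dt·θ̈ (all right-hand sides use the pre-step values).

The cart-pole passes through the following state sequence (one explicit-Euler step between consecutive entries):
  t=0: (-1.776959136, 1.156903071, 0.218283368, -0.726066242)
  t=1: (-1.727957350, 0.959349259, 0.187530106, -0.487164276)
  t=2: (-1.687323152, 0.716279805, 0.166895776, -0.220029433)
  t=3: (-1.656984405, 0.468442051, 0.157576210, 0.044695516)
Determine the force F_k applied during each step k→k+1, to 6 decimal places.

F_0 = -7.191682 N
F_1 = -8.893908 N
F_2 = -9.079420 N

step 0→1:
  ẍ = (ẋ'−ẋ)/dt = (0.959349259−1.156903071)/0.042356 = -4.664128
  θ̈ = (θ̇'−θ̇)/dt = (-0.487164276−-0.726066242)/0.042356 = 5.640334
  sinθ=0.216554, cosθ=0.976271
  F = (M+m)·ẍ + m·l·cosθ·θ̈ − m·l·sinθ·θ̇² = -7.697700 + 0.516731 − 0.010713 = -7.191682
step 1→2:
  ẍ = (ẋ'−ẋ)/dt = (0.716279805−0.959349259)/0.042356 = -5.738725
  θ̈ = (θ̇'−θ̇)/dt = (-0.220029433−-0.487164276)/0.042356 = 6.306895
  sinθ=0.186433, cosθ=0.982468
  F = (M+m)·ẍ + m·l·cosθ·θ̈ − m·l·sinθ·θ̇² = -9.471221 + 0.581465 − 0.004152 = -8.893908
step 2→3:
  ẍ = (ẋ'−ẋ)/dt = (0.468442051−0.716279805)/0.042356 = -5.851302
  θ̈ = (θ̇'−θ̇)/dt = (0.044695516−-0.220029433)/0.042356 = 6.249999
  sinθ=0.166122, cosθ=0.986105
  F = (M+m)·ẍ + m·l·cosθ·θ̈ − m·l·sinθ·θ̇² = -9.657018 + 0.578353 − 0.000755 = -9.079420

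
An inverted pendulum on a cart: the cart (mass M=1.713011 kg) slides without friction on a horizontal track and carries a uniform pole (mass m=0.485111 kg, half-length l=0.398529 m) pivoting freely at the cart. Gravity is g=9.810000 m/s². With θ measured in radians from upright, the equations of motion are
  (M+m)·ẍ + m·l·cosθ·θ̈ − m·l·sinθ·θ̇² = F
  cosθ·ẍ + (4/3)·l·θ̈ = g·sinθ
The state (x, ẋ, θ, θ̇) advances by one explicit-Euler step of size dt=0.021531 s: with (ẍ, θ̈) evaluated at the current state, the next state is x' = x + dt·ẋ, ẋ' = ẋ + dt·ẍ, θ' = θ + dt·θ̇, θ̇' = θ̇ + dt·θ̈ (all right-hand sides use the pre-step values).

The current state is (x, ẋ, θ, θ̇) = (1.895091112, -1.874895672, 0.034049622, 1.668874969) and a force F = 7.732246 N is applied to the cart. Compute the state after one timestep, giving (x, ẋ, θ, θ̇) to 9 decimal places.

sinθ=0.034043043, cosθ=0.999420368
temp = (F + m·l·θ̇²·sinθ)/(M+m) = (7.732246 + 0.018330615)/2.198122 = 3.525999291
θ̈ = (g·sinθ − cosθ·temp)/(l·(4/3 − m·cos²θ/(M+m))) = -7.192425423
ẍ = temp − m·l·θ̈·cosθ/(M+m) = 4.158225976
Euler: x'=1.895091112+0.021531·-1.874895672=1.854722733, ẋ'=-1.874895672+0.021531·4.158225976=-1.785364909
       θ'=0.034049622+0.021531·1.668874969=0.069982169, θ̇'=1.668874969+0.021531·-7.192425423=1.514014857

(1.854722733, -1.785364909, 0.069982169, 1.514014857)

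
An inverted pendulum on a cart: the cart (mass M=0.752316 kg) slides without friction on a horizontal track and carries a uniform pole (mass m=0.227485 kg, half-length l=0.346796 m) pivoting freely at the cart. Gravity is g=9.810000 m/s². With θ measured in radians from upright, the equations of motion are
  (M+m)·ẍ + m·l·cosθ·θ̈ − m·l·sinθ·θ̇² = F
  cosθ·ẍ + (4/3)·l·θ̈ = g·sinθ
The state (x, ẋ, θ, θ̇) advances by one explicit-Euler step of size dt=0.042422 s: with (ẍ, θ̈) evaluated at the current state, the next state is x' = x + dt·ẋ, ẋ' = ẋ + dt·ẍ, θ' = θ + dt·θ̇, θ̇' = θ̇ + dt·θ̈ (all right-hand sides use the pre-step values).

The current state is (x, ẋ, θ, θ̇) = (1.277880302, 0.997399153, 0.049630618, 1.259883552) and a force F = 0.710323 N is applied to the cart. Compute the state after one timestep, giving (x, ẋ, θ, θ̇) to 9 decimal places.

sinθ=0.049610246, cosθ=0.998768654
temp = (F + m·l·θ̇²·sinθ)/(M+m) = (0.710323 + 0.006212395)/0.979801 = 0.731307066
θ̈ = (g·sinθ − cosθ·temp)/(l·(4/3 − m·cos²θ/(M+m))) = -0.637910611
ẍ = temp − m·l·θ̈·cosθ/(M+m) = 0.782606633
Euler: x'=1.277880302+0.042422·0.997399153=1.320191969, ẋ'=0.997399153+0.042422·0.782606633=1.030598892
       θ'=0.049630618+0.042422·1.259883552=0.103077398, θ̇'=1.259883552+0.042422·-0.637910611=1.232822108

(1.320191969, 1.030598892, 0.103077398, 1.232822108)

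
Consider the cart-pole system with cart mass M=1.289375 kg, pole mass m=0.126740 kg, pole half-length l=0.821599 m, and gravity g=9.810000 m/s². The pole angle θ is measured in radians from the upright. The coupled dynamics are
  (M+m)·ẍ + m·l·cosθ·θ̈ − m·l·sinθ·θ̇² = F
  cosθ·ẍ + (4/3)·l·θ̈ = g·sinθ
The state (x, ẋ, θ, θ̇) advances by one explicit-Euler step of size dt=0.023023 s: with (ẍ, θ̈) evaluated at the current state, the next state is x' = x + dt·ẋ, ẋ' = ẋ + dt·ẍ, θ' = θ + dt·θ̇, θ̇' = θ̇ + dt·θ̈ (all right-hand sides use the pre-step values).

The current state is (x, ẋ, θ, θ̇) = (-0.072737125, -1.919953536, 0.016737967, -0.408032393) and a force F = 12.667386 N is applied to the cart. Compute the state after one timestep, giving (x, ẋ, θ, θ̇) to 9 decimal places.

(-0.116940215, -1.699461839, 0.007343837, -0.605830185)

sinθ=0.016737185, cosθ=0.999859924
temp = (F + m·l·θ̇²·sinθ)/(M+m) = (12.667386 + 0.000290165)/1.416115 = 8.945372491
θ̈ = (g·sinθ − cosθ·temp)/(l·(4/3 − m·cos²θ/(M+m))) = -8.591312684
ẍ = temp − m·l·θ̈·cosθ/(M+m) = 9.577018518
Euler: x'=-0.072737125+0.023023·-1.919953536=-0.116940215, ẋ'=-1.919953536+0.023023·9.577018518=-1.699461839
       θ'=0.016737967+0.023023·-0.408032393=0.007343837, θ̇'=-0.408032393+0.023023·-8.591312684=-0.605830185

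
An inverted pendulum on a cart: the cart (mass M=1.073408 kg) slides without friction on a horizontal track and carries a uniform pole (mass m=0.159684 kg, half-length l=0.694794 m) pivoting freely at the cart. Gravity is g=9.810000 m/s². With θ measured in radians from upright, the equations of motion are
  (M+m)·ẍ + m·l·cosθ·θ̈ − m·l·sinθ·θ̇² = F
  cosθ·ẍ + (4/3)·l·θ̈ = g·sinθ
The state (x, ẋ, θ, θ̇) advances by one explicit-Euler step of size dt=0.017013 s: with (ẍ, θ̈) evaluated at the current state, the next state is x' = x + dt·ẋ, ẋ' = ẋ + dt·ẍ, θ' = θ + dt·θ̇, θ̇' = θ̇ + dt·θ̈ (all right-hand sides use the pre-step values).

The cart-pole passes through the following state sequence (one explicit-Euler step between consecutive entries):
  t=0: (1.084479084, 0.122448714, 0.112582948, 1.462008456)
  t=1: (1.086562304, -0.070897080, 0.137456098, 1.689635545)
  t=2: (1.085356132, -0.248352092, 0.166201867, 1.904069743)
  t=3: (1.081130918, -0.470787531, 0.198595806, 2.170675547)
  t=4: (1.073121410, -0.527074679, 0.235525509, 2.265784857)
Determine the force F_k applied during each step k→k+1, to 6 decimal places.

F_0 = -12.565194 N
F_1 = -11.520026 N
F_2 = -14.473864 N
F_3 = -3.574748 N

step 0→1:
  ẍ = (ẋ'−ẋ)/dt = (-0.070897080−0.122448714)/0.017013 = -11.364591
  θ̈ = (θ̇'−θ̇)/dt = (1.689635545−1.462008456)/0.017013 = 13.379597
  sinθ=0.112345, cosθ=0.993669
  F = (M+m)·ẍ + m·l·cosθ·θ̈ − m·l·sinθ·θ̇² = -14.013587 + 1.475035 − 0.026642 = -12.565194
step 1→2:
  ẍ = (ẋ'−ẋ)/dt = (-0.248352092−-0.070897080)/0.017013 = -10.430554
  θ̈ = (θ̇'−θ̇)/dt = (1.904069743−1.689635545)/0.017013 = 12.604138
  sinθ=0.137024, cosθ=0.990568
  F = (M+m)·ẍ + m·l·cosθ·θ̈ − m·l·sinθ·θ̇² = -12.861832 + 1.385207 − 0.043401 = -11.520026
step 2→3:
  ẍ = (ẋ'−ẋ)/dt = (-0.470787531−-0.248352092)/0.017013 = -13.074439
  θ̈ = (θ̇'−θ̇)/dt = (2.170675547−1.904069743)/0.017013 = 15.670711
  sinθ=0.165438, cosθ=0.986220
  F = (M+m)·ẍ + m·l·cosθ·θ̈ − m·l·sinθ·θ̇² = -16.121987 + 1.714668 − 0.066545 = -14.473864
step 3→4:
  ẍ = (ẋ'−ẋ)/dt = (-0.527074679−-0.470787531)/0.017013 = -3.308479
  θ̈ = (θ̇'−θ̇)/dt = (2.265784857−2.170675547)/0.017013 = 5.590390
  sinθ=0.197293, cosθ=0.980345
  F = (M+m)·ẍ + m·l·cosθ·θ̈ − m·l·sinθ·θ̇² = -4.079659 + 0.608049 − 0.103138 = -3.574748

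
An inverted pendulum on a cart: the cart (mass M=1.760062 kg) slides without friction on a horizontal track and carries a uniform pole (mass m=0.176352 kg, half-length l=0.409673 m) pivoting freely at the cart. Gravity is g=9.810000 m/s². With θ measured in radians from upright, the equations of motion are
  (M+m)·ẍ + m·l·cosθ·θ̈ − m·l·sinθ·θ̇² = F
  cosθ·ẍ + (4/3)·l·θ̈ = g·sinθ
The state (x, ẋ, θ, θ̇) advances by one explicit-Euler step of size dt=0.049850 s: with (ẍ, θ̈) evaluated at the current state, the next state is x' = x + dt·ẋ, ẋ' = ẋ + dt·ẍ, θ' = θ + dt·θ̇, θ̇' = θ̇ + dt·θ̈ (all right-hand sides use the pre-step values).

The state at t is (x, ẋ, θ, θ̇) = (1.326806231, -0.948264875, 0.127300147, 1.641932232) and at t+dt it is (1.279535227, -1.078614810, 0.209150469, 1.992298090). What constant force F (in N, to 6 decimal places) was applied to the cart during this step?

ẍ = (ẋ'−ẋ)/dt = (-1.078614810−-0.948264875)/0.049850 = -2.614843
θ̈ = (θ̇'−θ̇)/dt = (1.992298090−1.641932232)/0.049850 = 7.028402
sinθ=0.126957, cosθ=0.991908
F = (M+m)·ẍ + m·l·cosθ·θ̈ − m·l·sinθ·θ̇² = -5.063419 + 0.503670 − 0.024728 = -4.584477

F = -4.584477 N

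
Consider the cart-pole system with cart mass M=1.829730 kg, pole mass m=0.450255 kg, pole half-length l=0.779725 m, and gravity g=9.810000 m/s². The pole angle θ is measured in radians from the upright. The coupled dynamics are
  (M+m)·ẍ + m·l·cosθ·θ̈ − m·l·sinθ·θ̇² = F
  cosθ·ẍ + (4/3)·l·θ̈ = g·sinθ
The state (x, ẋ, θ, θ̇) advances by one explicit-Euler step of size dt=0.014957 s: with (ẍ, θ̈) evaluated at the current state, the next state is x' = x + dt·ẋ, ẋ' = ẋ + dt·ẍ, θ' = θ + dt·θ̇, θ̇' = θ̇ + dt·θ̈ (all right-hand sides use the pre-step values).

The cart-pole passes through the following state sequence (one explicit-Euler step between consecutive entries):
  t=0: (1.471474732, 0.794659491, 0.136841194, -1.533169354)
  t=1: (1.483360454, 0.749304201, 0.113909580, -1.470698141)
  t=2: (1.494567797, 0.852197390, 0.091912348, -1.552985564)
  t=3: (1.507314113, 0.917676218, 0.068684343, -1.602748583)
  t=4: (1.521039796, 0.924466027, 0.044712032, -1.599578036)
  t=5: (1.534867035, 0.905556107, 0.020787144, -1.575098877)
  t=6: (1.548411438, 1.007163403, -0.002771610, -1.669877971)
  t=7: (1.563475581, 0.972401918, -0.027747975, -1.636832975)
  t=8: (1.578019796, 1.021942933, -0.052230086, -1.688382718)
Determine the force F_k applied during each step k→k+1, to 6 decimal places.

step 0→1:
  ẍ = (ẋ'−ẋ)/dt = (0.749304201−0.794659491)/0.014957 = -3.032379
  θ̈ = (θ̇'−θ̇)/dt = (-1.470698141−-1.533169354)/0.014957 = 4.176721
  sinθ=0.136415, cosθ=0.990652
  F = (M+m)·ẍ + m·l·cosθ·θ̈ − m·l·sinθ·θ̇² = -6.913778 + 1.452635 − 0.112575 = -5.573718
step 1→2:
  ẍ = (ẋ'−ẋ)/dt = (0.852197390−0.749304201)/0.014957 = 6.879267
  θ̈ = (θ̇'−θ̇)/dt = (-1.552985564−-1.470698141)/0.014957 = -5.501599
  sinθ=0.113663, cosθ=0.993519
  F = (M+m)·ẍ + m·l·cosθ·θ̈ − m·l·sinθ·θ̇² = 15.684625 + -1.918957 − 0.086311 = 13.679356
step 2→3:
  ẍ = (ẋ'−ẋ)/dt = (0.917676218−0.852197390)/0.014957 = 4.377805
  θ̈ = (θ̇'−θ̇)/dt = (-1.602748583−-1.552985564)/0.014957 = -3.327072
  sinθ=0.091783, cosθ=0.995779
  F = (M+m)·ẍ + m·l·cosθ·θ̈ − m·l·sinθ·θ̇² = 9.981329 + -1.163122 − 0.077714 = 8.740494
step 3→4:
  ẍ = (ẋ'−ẋ)/dt = (0.924466027−0.917676218)/0.014957 = 0.453955
  θ̈ = (θ̇'−θ̇)/dt = (-1.599578036−-1.602748583)/0.014957 = 0.211977
  sinθ=0.068630, cosθ=0.997642
  F = (M+m)·ẍ + m·l·cosθ·θ̈ − m·l·sinθ·θ̇² = 1.035011 + 0.074245 − 0.061894 = 1.047362
step 4→5:
  ẍ = (ẋ'−ẋ)/dt = (0.905556107−0.924466027)/0.014957 = -1.264286
  θ̈ = (θ̇'−θ̇)/dt = (-1.575098877−-1.599578036)/0.014957 = 1.636636
  sinθ=0.044697, cosθ=0.999001
  F = (M+m)·ẍ + m·l·cosθ·θ̈ − m·l·sinθ·θ̇² = -2.882552 + 0.574008 − 0.040150 = -2.348695
step 5→6:
  ẍ = (ẋ'−ẋ)/dt = (1.007163403−0.905556107)/0.014957 = 6.793294
  θ̈ = (θ̇'−θ̇)/dt = (-1.669877971−-1.575098877)/0.014957 = -6.336772
  sinθ=0.020786, cosθ=0.999784
  F = (M+m)·ẍ + m·l·cosθ·θ̈ − m·l·sinθ·θ̇² = 15.488608 + -2.224202 − 0.018104 = 13.246302
step 6→7:
  ẍ = (ẋ'−ẋ)/dt = (0.972401918−1.007163403)/0.014957 = -2.324095
  θ̈ = (θ̇'−θ̇)/dt = (-1.636832975−-1.669877971)/0.014957 = 2.209333
  sinθ=-0.002772, cosθ=0.999996
  F = (M+m)·ẍ + m·l·cosθ·θ̈ − m·l·sinθ·θ̇² = -5.298901 + 0.775639 − -0.002713 = -4.520549
step 7→8:
  ẍ = (ẋ'−ẋ)/dt = (1.021942933−0.972401918)/0.014957 = 3.312229
  θ̈ = (θ̇'−θ̇)/dt = (-1.688382718−-1.636832975)/0.014957 = -3.446530
  sinθ=-0.027744, cosθ=0.999615
  F = (M+m)·ẍ + m·l·cosθ·θ̈ − m·l·sinθ·θ̇² = 7.551833 + -1.209525 − -0.026097 = 6.368405

F_0 = -5.573718 N
F_1 = 13.679356 N
F_2 = 8.740494 N
F_3 = 1.047362 N
F_4 = -2.348695 N
F_5 = 13.246302 N
F_6 = -4.520549 N
F_7 = 6.368405 N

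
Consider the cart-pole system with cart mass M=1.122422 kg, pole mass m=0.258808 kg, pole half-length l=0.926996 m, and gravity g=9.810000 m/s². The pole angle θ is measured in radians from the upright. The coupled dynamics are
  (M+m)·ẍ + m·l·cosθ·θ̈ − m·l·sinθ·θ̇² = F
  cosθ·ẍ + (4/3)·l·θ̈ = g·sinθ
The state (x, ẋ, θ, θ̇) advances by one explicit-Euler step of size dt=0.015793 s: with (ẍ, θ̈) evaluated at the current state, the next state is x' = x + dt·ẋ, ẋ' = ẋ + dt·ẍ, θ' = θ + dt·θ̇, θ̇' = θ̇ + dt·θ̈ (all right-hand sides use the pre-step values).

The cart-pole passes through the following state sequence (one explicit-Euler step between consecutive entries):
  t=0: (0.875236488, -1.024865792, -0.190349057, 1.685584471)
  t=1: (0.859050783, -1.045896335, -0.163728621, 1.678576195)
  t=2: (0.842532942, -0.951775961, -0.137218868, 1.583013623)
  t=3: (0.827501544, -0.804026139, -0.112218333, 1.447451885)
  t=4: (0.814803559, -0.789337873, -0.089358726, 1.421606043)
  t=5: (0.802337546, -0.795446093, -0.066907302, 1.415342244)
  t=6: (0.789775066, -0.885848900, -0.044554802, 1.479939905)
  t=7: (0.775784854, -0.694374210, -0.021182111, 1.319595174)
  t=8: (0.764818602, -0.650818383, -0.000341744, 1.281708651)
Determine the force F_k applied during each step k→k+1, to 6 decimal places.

F_0 = -1.814870 N
F_1 = 6.909507 N
F_2 = 10.964214 N
F_3 = 0.950741 N
F_4 = -0.585721 N
F_5 = -6.895233 N
F_6 = 14.336063 N
F_7 = 3.242759 N

step 0→1:
  ẍ = (ẋ'−ẋ)/dt = (-1.045896335−-1.024865792)/0.015793 = -1.331637
  θ̈ = (θ̇'−θ̇)/dt = (1.678576195−1.685584471)/0.015793 = -0.443758
  sinθ=-0.189202, cosθ=0.981938
  F = (M+m)·ẍ + m·l·cosθ·θ̈ − m·l·sinθ·θ̇² = -1.839297 + -0.104541 − -0.128968 = -1.814870
step 1→2:
  ẍ = (ẋ'−ẋ)/dt = (-0.951775961−-1.045896335)/0.015793 = 5.959626
  θ̈ = (θ̇'−θ̇)/dt = (1.583013623−1.678576195)/0.015793 = -6.050945
  sinθ=-0.162998, cosθ=0.986626
  F = (M+m)·ẍ + m·l·cosθ·θ̈ − m·l·sinθ·θ̇² = 8.231614 + -1.432292 − -0.110184 = 6.909507
step 2→3:
  ẍ = (ẋ'−ẋ)/dt = (-0.804026139−-0.951775961)/0.015793 = 9.355399
  θ̈ = (θ̇'−θ̇)/dt = (1.447451885−1.583013623)/0.015793 = -8.583660
  sinθ=-0.136789, cosθ=0.990600
  F = (M+m)·ẍ + m·l·cosθ·θ̈ − m·l·sinθ·θ̇² = 12.921958 + -2.039983 − -0.082238 = 10.964214
step 3→4:
  ẍ = (ẋ'−ẋ)/dt = (-0.789337873−-0.804026139)/0.015793 = 0.930049
  θ̈ = (θ̇'−θ̇)/dt = (1.421606043−1.447451885)/0.015793 = -1.636538
  sinθ=-0.111983, cosθ=0.993710
  F = (M+m)·ẍ + m·l·cosθ·θ̈ − m·l·sinθ·θ̇² = 1.284612 + -0.390159 − -0.056288 = 0.950741
step 4→5:
  ẍ = (ẋ'−ẋ)/dt = (-0.795446093−-0.789337873)/0.015793 = -0.386768
  θ̈ = (θ̇'−θ̇)/dt = (1.415342244−1.421606043)/0.015793 = -0.396619
  sinθ=-0.089240, cosθ=0.996010
  F = (M+m)·ẍ + m·l·cosθ·θ̈ − m·l·sinθ·θ̇² = -0.534215 + -0.094775 − -0.043269 = -0.585721
step 5→6:
  ẍ = (ẋ'−ẋ)/dt = (-0.885848900−-0.795446093)/0.015793 = -5.724233
  θ̈ = (θ̇'−θ̇)/dt = (1.479939905−1.415342244)/0.015793 = 4.090272
  sinθ=-0.066857, cosθ=0.997763
  F = (M+m)·ẍ + m·l·cosθ·θ̈ − m·l·sinθ·θ̇² = -7.906482 + 0.979118 − -0.032131 = -6.895233
step 6→7:
  ẍ = (ẋ'−ẋ)/dt = (-0.694374210−-0.885848900)/0.015793 = 12.124023
  θ̈ = (θ̇'−θ̇)/dt = (1.319595174−1.479939905)/0.015793 = -10.152899
  sinθ=-0.044540, cosθ=0.999008
  F = (M+m)·ẍ + m·l·cosθ·θ̈ − m·l·sinθ·θ̇² = 16.746064 + -2.433405 − -0.023404 = 14.336063
step 7→8:
  ẍ = (ẋ'−ẋ)/dt = (-0.650818383−-0.694374210)/0.015793 = 2.757920
  θ̈ = (θ̇'−θ̇)/dt = (1.281708651−1.319595174)/0.015793 = -2.398944
  sinθ=-0.021181, cosθ=0.999776
  F = (M+m)·ẍ + m·l·cosθ·θ̈ − m·l·sinθ·θ̇² = 3.809322 + -0.575411 − -0.008849 = 3.242759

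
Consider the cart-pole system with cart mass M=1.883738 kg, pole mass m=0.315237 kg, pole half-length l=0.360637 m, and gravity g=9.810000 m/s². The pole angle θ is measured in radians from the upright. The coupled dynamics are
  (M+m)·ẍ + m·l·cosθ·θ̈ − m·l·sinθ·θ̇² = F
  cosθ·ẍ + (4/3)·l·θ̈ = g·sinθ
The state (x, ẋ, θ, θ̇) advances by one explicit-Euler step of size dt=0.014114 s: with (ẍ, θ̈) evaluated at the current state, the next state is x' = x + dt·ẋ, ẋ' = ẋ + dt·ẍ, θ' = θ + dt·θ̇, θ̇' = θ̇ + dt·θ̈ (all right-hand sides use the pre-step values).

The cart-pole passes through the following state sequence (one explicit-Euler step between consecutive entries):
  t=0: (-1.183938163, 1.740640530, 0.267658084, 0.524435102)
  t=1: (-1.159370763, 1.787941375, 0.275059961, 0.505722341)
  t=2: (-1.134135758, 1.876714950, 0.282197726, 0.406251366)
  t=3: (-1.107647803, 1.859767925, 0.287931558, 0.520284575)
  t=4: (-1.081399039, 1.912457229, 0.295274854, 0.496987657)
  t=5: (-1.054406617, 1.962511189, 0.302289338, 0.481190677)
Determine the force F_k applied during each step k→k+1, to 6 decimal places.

step 0→1:
  ẍ = (ẋ'−ẋ)/dt = (1.787941375−1.740640530)/0.014114 = 3.351342
  θ̈ = (θ̇'−θ̇)/dt = (0.505722341−0.524435102)/0.014114 = -1.325830
  sinθ=0.264474, cosθ=0.964393
  F = (M+m)·ẍ + m·l·cosθ·θ̈ − m·l·sinθ·θ̇² = 7.369518 + -0.145361 − 0.008269 = 7.215887
step 1→2:
  ẍ = (ẋ'−ẋ)/dt = (1.876714950−1.787941375)/0.014114 = 6.289753
  θ̈ = (θ̇'−θ̇)/dt = (0.406251366−0.505722341)/0.014114 = -7.047681
  sinθ=0.271605, cosθ=0.962409
  F = (M+m)·ẍ + m·l·cosθ·θ̈ − m·l·sinθ·θ̇² = 13.831010 + -0.771105 − 0.007897 = 13.052008
step 2→3:
  ẍ = (ẋ'−ẋ)/dt = (1.859767925−1.876714950)/0.014114 = -1.200724
  θ̈ = (θ̇'−θ̇)/dt = (0.520284575−0.406251366)/0.014114 = 8.079440
  sinθ=0.278467, cosθ=0.960446
  F = (M+m)·ẍ + m·l·cosθ·θ̈ − m·l·sinθ·θ̇² = -2.640363 + 0.882189 − 0.005225 = -1.763399
step 3→4:
  ẍ = (ẋ'−ẋ)/dt = (1.912457229−1.859767925)/0.014114 = 3.733123
  θ̈ = (θ̇'−θ̇)/dt = (0.496987657−0.520284575)/0.014114 = -1.650625
  sinθ=0.283970, cosθ=0.958833
  F = (M+m)·ẍ + m·l·cosθ·θ̈ − m·l·sinθ·θ̇² = 8.209045 + -0.179928 − 0.008739 = 8.020378
step 4→5:
  ẍ = (ẋ'−ẋ)/dt = (1.962511189−1.912457229)/0.014114 = 3.546405
  θ̈ = (θ̇'−θ̇)/dt = (0.481190677−0.496987657)/0.014114 = -1.119242
  sinθ=0.291003, cosθ=0.956722
  F = (M+m)·ẍ + m·l·cosθ·θ̈ − m·l·sinθ·θ̇² = 7.798456 + -0.121736 − 0.008171 = 7.668549

F_0 = 7.215887 N
F_1 = 13.052008 N
F_2 = -1.763399 N
F_3 = 8.020378 N
F_4 = 7.668549 N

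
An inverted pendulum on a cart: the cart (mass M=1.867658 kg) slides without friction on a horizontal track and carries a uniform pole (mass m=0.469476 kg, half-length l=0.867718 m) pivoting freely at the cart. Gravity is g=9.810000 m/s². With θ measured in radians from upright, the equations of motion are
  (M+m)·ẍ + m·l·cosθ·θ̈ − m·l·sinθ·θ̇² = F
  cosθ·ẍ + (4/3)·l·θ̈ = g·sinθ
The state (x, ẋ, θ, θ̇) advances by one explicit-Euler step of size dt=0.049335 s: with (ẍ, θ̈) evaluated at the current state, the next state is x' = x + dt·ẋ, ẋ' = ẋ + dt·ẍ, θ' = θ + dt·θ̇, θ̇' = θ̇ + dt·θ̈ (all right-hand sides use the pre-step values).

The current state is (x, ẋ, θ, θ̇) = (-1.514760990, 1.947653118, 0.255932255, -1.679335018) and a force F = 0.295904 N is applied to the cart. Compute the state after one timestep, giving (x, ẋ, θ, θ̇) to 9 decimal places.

sinθ=0.253147408, cosθ=0.967427718
temp = (F + m·l·θ̇²·sinθ)/(M+m) = (0.295904 + 0.290830651)/2.337134 = 0.251048785
θ̈ = (g·sinθ − cosθ·temp)/(l·(4/3 − m·cos²θ/(M+m))) = 2.254430192
ẍ = temp − m·l·θ̈·cosθ/(M+m) = -0.129108841
Euler: x'=-1.514760990+0.049335·1.947653118=-1.418673523, ẋ'=1.947653118+0.049335·-0.129108841=1.941283533
       θ'=0.255932255+0.049335·-1.679335018=0.173082262, θ̇'=-1.679335018+0.049335·2.254430192=-1.568112705

(-1.418673523, 1.941283533, 0.173082262, -1.568112705)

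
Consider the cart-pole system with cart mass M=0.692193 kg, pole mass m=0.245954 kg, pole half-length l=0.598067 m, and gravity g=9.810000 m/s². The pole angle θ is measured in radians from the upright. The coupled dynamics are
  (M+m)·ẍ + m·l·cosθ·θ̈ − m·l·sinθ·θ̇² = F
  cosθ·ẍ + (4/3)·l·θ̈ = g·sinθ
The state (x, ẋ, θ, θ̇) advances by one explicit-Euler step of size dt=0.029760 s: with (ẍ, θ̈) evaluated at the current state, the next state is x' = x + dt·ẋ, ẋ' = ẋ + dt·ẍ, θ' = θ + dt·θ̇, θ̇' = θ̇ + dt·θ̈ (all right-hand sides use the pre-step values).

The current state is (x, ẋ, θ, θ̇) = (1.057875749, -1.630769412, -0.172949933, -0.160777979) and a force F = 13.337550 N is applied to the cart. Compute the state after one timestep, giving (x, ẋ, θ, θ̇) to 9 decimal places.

(1.009344051, -1.095910129, -0.177734686, -0.884510308)

sinθ=-0.172089018, cosθ=0.985081403
temp = (F + m·l·θ̇²·sinθ)/(M+m) = (13.337550 + -0.000654350)/0.938147 = 14.216210946
θ̈ = (g·sinθ − cosθ·temp)/(l·(4/3 − m·cos²θ/(M+m))) = -24.318962678
ẍ = temp − m·l·θ̈·cosθ/(M+m) = 17.972422134
Euler: x'=1.057875749+0.029760·-1.630769412=1.009344051, ẋ'=-1.630769412+0.029760·17.972422134=-1.095910129
       θ'=-0.172949933+0.029760·-0.160777979=-0.177734686, θ̇'=-0.160777979+0.029760·-24.318962678=-0.884510308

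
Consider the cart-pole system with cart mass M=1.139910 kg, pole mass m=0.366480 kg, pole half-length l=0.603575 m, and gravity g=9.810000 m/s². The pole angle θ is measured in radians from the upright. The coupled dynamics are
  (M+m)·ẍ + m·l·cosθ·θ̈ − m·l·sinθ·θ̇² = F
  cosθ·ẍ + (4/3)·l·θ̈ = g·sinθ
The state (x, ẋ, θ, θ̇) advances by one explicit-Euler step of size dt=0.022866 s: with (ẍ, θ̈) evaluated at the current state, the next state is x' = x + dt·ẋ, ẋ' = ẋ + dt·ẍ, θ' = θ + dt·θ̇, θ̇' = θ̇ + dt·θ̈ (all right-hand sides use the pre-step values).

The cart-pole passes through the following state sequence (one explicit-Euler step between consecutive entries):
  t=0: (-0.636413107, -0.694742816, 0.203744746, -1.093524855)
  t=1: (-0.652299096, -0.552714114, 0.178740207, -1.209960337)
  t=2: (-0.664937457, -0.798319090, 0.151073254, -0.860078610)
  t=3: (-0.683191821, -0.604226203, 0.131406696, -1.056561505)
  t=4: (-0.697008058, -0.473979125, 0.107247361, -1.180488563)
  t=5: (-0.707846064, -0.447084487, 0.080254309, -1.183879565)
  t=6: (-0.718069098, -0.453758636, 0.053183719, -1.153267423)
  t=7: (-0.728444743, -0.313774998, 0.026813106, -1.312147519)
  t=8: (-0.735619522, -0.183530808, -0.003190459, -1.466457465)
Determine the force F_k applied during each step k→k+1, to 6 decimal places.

step 0→1:
  ẍ = (ẋ'−ẋ)/dt = (-0.552714114−-0.694742816)/0.022866 = 6.211349
  θ̈ = (θ̇'−θ̇)/dt = (-1.209960337−-1.093524855)/0.022866 = -5.092079
  sinθ=0.202338, cosθ=0.979316
  F = (M+m)·ẍ + m·l·cosθ·θ̈ − m·l·sinθ·θ̇² = 9.356714 + -1.103061 − 0.053520 = 8.200133
step 1→2:
  ẍ = (ẋ'−ẋ)/dt = (-0.798319090−-0.552714114)/0.022866 = -10.741056
  θ̈ = (θ̇'−θ̇)/dt = (-0.860078610−-1.209960337)/0.022866 = 15.301396
  sinθ=0.177790, cosθ=0.984068
  F = (M+m)·ẍ + m·l·cosθ·θ̈ − m·l·sinθ·θ̇² = -16.180219 + 3.330718 − 0.057575 = -12.907075
step 2→3:
  ẍ = (ẋ'−ẋ)/dt = (-0.604226203−-0.798319090)/0.022866 = 8.488275
  θ̈ = (θ̇'−θ̇)/dt = (-1.056561505−-0.860078610)/0.022866 = -8.592797
  sinθ=0.150499, cosθ=0.988610
  F = (M+m)·ẍ + m·l·cosθ·θ̈ − m·l·sinθ·θ̇² = 12.786652 + -1.879062 − 0.024626 = 10.882964
step 3→4:
  ẍ = (ẋ'−ẋ)/dt = (-0.473979125−-0.604226203)/0.022866 = 5.696102
  θ̈ = (θ̇'−θ̇)/dt = (-1.180488563−-1.056561505)/0.022866 = -5.419709
  sinθ=0.131029, cosθ=0.991379
  F = (M+m)·ẍ + m·l·cosθ·θ̈ − m·l·sinθ·θ̇² = 8.580552 + -1.188494 − 0.032355 = 7.359703
step 4→5:
  ẍ = (ẋ'−ẋ)/dt = (-0.447084487−-0.473979125)/0.022866 = 1.176185
  θ̈ = (θ̇'−θ̇)/dt = (-1.183879565−-1.180488563)/0.022866 = -0.148299
  sinθ=0.107042, cosθ=0.994255
  F = (M+m)·ẍ + m·l·cosθ·θ̈ − m·l·sinθ·θ̇² = 1.771793 + -0.032615 − 0.032996 = 1.706182
step 5→6:
  ẍ = (ẋ'−ẋ)/dt = (-0.453758636−-0.447084487)/0.022866 = -0.291881
  θ̈ = (θ̇'−θ̇)/dt = (-1.153267423−-1.183879565)/0.022866 = 1.338762
  sinθ=0.080168, cosθ=0.996781
  F = (M+m)·ẍ + m·l·cosθ·θ̈ − m·l·sinθ·θ̇² = -0.439687 + 0.295179 − 0.024854 = -0.169362
step 6→7:
  ẍ = (ẋ'−ẋ)/dt = (-0.313774998−-0.453758636)/0.022866 = 6.121912
  θ̈ = (θ̇'−θ̇)/dt = (-1.312147519−-1.153267423)/0.022866 = -6.948312
  sinθ=0.053159, cosθ=0.998586
  F = (M+m)·ẍ + m·l·cosθ·θ̈ − m·l·sinθ·θ̇² = 9.221987 + -1.534781 − 0.015639 = 7.671567
step 7→8:
  ẍ = (ẋ'−ẋ)/dt = (-0.183530808−-0.313774998)/0.022866 = 5.695976
  θ̈ = (θ̇'−θ̇)/dt = (-1.466457465−-1.312147519)/0.022866 = -6.748445
  sinθ=0.026810, cosθ=0.999641
  F = (M+m)·ẍ + m·l·cosθ·θ̈ − m·l·sinθ·θ̇² = 8.580361 + -1.492207 − 0.010210 = 7.077944

F_0 = 8.200133 N
F_1 = -12.907075 N
F_2 = 10.882964 N
F_3 = 7.359703 N
F_4 = 1.706182 N
F_5 = -0.169362 N
F_6 = 7.671567 N
F_7 = 7.077944 N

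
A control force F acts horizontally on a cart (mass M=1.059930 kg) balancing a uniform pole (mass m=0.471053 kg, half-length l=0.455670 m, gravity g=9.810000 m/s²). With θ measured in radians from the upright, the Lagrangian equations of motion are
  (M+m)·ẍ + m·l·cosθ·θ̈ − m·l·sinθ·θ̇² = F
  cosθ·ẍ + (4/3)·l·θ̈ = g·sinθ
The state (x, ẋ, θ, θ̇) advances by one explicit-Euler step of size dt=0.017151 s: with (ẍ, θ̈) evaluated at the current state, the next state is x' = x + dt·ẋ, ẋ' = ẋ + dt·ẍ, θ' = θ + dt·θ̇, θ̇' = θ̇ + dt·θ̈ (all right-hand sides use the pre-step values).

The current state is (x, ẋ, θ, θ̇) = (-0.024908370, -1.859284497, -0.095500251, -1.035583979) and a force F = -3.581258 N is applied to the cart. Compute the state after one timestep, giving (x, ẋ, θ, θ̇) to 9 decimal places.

(-0.056796958, -1.906838171, -0.113261552, -0.984077366)

sinθ=-0.095355152, cosθ=0.995443316
temp = (F + m·l·θ̇²·sinθ)/(M+m) = (-3.581258 + -0.021950025)/1.530983 = -2.353525823
θ̈ = (g·sinθ − cosθ·temp)/(l·(4/3 − m·cos²θ/(M+m))) = 3.003125920
ẍ = temp − m·l·θ̈·cosθ/(M+m) = -2.772647304
Euler: x'=-0.024908370+0.017151·-1.859284497=-0.056796958, ẋ'=-1.859284497+0.017151·-2.772647304=-1.906838171
       θ'=-0.095500251+0.017151·-1.035583979=-0.113261552, θ̇'=-1.035583979+0.017151·3.003125920=-0.984077366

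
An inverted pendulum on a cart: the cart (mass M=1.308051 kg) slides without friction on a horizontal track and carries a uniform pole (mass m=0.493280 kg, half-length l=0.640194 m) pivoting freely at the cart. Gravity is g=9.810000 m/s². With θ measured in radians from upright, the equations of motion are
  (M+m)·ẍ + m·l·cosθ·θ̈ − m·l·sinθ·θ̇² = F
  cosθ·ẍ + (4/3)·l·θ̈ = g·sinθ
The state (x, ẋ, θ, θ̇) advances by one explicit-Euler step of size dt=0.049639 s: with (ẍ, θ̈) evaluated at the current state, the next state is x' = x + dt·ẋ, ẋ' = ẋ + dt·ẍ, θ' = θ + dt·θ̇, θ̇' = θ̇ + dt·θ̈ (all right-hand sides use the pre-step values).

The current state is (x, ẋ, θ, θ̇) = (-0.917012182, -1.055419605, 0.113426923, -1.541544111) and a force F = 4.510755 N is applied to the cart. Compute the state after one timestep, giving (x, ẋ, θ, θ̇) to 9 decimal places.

sinθ=0.113183861, cosθ=0.993574061
temp = (F + m·l·θ̇²·sinθ)/(M+m) = (4.510755 + 0.084937901)/1.801331 = 2.551276196
θ̈ = (g·sinθ − cosθ·temp)/(l·(4/3 − m·cos²θ/(M+m))) = -2.093304946
ẍ = temp − m·l·θ̈·cosθ/(M+m) = 2.915899421
Euler: x'=-0.917012182+0.049639·-1.055419605=-0.969402156, ẋ'=-1.055419605+0.049639·2.915899421=-0.910677274
       θ'=0.113426923+0.049639·-1.541544111=0.036906215, θ̇'=-1.541544111+0.049639·-2.093304946=-1.645453675

(-0.969402156, -0.910677274, 0.036906215, -1.645453675)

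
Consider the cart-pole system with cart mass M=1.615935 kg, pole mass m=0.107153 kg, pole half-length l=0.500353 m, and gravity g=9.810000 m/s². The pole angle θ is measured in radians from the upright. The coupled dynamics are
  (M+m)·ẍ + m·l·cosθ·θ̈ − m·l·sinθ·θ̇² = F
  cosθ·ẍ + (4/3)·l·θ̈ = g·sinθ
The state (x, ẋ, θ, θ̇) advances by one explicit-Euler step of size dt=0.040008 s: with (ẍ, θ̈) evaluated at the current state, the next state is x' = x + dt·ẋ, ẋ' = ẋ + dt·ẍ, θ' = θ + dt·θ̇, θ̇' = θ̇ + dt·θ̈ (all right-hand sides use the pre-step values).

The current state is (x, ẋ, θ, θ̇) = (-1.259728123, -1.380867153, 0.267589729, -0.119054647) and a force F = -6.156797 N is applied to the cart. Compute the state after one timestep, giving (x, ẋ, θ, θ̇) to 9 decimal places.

sinθ=0.264407715, cosθ=0.964410991
temp = (F + m·l·θ̇²·sinθ)/(M+m) = (-6.156797 + 0.000200931)/1.723088 = -3.573001535
θ̈ = (g·sinθ − cosθ·temp)/(l·(4/3 − m·cos²θ/(M+m))) = 9.463657701
ẍ = temp − m·l·θ̈·cosθ/(M+m) = -3.856985984
Euler: x'=-1.259728123+0.040008·-1.380867153=-1.314973856, ẋ'=-1.380867153+0.040008·-3.856985984=-1.535177448
       θ'=0.267589729+0.040008·-0.119054647=0.262826591, θ̇'=-0.119054647+0.040008·9.463657701=0.259567370

(-1.314973856, -1.535177448, 0.262826591, 0.259567370)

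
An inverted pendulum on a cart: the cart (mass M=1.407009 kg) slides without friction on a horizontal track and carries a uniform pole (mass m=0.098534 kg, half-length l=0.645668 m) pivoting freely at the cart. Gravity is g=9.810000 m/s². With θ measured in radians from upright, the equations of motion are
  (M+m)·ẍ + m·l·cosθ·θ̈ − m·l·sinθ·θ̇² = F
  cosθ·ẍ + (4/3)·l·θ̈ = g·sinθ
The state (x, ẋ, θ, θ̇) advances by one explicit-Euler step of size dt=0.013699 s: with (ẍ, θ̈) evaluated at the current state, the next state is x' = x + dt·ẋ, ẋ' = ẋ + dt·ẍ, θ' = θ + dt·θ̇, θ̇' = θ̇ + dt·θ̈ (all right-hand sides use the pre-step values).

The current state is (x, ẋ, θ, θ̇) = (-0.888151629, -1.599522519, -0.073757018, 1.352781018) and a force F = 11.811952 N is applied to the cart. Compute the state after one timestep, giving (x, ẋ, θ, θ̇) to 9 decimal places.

sinθ=-0.073690162, cosθ=0.997281184
temp = (F + m·l·θ̇²·sinθ)/(M+m) = (11.811952 + -0.008579459)/1.505543 = 7.839943822
θ̈ = (g·sinθ − cosθ·temp)/(l·(4/3 − m·cos²θ/(M+m))) = -10.430964826
ẍ = temp − m·l·θ̈·cosθ/(M+m) = 8.279530293
Euler: x'=-0.888151629+0.013699·-1.599522519=-0.910063488, ẋ'=-1.599522519+0.013699·8.279530293=-1.486101234
       θ'=-0.073757018+0.013699·1.352781018=-0.055225271, θ̇'=1.352781018+0.013699·-10.430964826=1.209887231

(-0.910063488, -1.486101234, -0.055225271, 1.209887231)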